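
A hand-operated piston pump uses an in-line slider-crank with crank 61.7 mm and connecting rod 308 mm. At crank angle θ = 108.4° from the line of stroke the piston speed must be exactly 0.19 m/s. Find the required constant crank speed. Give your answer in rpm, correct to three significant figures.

33.1

For an in-line slider-crank, |v_piston| = rω|sinθ|·[1 + r cosθ/√(L² − r² sin²θ)].
With r = 0.0617 m, L = 0.308 m, θ = 108.4°: the bracketed kinematic factor |dx/dθ| = 0.054775 m.
ω = v/|dx/dθ| = 0.19/0.054775 = 3.4687 rad/s.
N = 60ω/(2π) = 33.124 rpm.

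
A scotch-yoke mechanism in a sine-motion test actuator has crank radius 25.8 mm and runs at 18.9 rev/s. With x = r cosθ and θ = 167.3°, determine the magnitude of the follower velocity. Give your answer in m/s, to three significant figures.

0.674

ω = 118.8 rad/s (from 18.9 rev/s).
x = r cosθ ⇒ ẋ = −rω sinθ.
|v| = rω|sinθ| = 0.0258·118.8·|sin 167.3°| = 0.67357 m/s.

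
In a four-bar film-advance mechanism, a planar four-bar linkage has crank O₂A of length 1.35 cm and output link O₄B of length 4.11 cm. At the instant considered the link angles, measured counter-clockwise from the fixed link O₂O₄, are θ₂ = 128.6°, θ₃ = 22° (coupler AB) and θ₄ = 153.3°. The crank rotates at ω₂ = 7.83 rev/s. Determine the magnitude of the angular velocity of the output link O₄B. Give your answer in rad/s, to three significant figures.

20.6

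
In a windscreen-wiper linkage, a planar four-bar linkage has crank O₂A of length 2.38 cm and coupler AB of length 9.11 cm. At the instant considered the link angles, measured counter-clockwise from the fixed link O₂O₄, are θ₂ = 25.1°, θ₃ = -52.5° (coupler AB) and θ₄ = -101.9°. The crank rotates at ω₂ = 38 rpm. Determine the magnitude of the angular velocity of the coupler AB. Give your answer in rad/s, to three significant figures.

ω₂ = 3.979 rad/s (from 38 rpm).
Differentiating the loop-closure r₂e^{iθ₂}+r₃e^{iθ₃}=r₁+r₄e^{iθ₄} gives r₂ω₂e^{iθ₂}+r₃ω₃e^{iθ₃}=r₄ω₄e^{iθ₄}.
Eliminating the other unknown: ω₃ = r₂ω₂ sin(θ₄−θ₂) / [r₃ sin(θ₃−θ₄)].
Numerator sine = -0.79864; denominator sine = +0.75927.
Result = 0.0238·3.979·(-0.79864) / (0.0911·(+0.75927)) = -1.0935 rad/s; magnitude 1.0935 rad/s.

1.09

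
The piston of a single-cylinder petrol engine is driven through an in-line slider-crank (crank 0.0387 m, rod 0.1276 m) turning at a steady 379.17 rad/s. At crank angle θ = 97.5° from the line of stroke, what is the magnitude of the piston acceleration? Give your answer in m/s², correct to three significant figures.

ω = 379.2 rad/s
x(θ) = r cosθ + √(L² − r² sin²θ); with ω constant, a = ω²·d²x/dθ².
d²x/dθ² = −r cosθ − r²(cos2θ)/√u − r⁴ sin²2θ/(4u^{3/2}),  u = L² − r² sin²θ = 0.0148096 m².
Substituting r = 0.0387 m, L = 0.1276 m, θ = 97.5°: d²x/dθ² = +0.016918 m.
a = ω²·d²x/dθ² = (379.2)²·(+0.016918) = +2432.3 m/s²;  |a| = 2432.3 m/s².

2430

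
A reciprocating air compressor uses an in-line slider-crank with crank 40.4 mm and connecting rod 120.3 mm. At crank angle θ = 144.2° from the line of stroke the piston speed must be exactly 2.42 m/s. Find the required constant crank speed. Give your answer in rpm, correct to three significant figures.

1350

For an in-line slider-crank, |v_piston| = rω|sinθ|·[1 + r cosθ/√(L² − r² sin²θ)].
With r = 0.0404 m, L = 0.1203 m, θ = 144.2°: the bracketed kinematic factor |dx/dθ| = 0.017067 m.
ω = v/|dx/dθ| = 2.42/0.017067 = 141.79 rad/s.
N = 60ω/(2π) = 1354 rpm.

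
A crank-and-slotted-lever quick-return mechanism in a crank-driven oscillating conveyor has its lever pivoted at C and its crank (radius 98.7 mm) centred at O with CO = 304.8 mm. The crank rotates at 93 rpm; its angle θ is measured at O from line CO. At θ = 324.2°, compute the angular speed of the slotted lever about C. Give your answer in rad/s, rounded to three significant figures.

ω = 9.739 rad/s (from 93 rpm).
Crank pin A relative to C: A = (d + r cosθ, r sinθ); lever angle φ = atan2(r sinθ, d + r cosθ).
Differentiating tanφ: φ̇ = rω(d cosθ + r)/(d² + r² + 2dr cosθ).
d² + r² + 2dr cosθ = |CA|² = 0.151444 m²;  d cosθ + r = +0.34591 m.
|ω_lever| = |0.0987·9.739·+0.34591| / 0.151444 = 2.1955 rad/s.

2.20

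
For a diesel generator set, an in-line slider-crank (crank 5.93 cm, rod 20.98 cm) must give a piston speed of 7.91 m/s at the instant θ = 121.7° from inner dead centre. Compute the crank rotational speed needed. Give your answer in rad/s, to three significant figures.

For an in-line slider-crank, |v_piston| = rω|sinθ|·[1 + r cosθ/√(L² − r² sin²θ)].
With r = 0.0593 m, L = 0.2098 m, θ = 121.7°: the bracketed kinematic factor |dx/dθ| = 0.042733 m.
ω = v/|dx/dθ| = 7.91/0.042733 = 185.1 rad/s.

185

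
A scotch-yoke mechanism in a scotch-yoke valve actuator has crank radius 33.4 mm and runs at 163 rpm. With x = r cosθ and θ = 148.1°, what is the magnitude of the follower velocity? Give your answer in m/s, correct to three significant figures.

0.301

ω = 17.07 rad/s (from 163 rpm).
x = r cosθ ⇒ ẋ = −rω sinθ.
|v| = rω|sinθ| = 0.0334·17.07·|sin 148.1°| = 0.30127 m/s.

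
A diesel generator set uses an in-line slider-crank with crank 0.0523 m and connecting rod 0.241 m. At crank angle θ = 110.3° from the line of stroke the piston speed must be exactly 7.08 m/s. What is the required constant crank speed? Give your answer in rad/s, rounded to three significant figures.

156

For an in-line slider-crank, |v_piston| = rω|sinθ|·[1 + r cosθ/√(L² − r² sin²θ)].
With r = 0.0523 m, L = 0.241 m, θ = 110.3°: the bracketed kinematic factor |dx/dθ| = 0.04528 m.
ω = v/|dx/dθ| = 7.08/0.04528 = 156.36 rad/s.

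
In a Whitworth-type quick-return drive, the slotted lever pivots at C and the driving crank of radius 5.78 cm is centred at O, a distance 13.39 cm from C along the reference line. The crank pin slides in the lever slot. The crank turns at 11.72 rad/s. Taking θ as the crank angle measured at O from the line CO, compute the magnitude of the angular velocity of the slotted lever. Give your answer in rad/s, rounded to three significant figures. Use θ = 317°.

3.24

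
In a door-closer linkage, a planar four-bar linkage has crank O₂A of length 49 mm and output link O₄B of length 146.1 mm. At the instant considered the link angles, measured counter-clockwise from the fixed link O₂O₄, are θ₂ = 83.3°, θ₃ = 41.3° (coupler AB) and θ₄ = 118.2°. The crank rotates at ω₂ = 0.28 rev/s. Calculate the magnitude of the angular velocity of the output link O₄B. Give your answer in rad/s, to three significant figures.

ω₂ = 1.759 rad/s (from 0.28 rev/s).
Differentiating the loop-closure r₂e^{iθ₂}+r₃e^{iθ₃}=r₁+r₄e^{iθ₄} gives r₂ω₂e^{iθ₂}+r₃ω₃e^{iθ₃}=r₄ω₄e^{iθ₄}.
Eliminating the other unknown: ω₄ = r₂ω₂ sin(θ₂−θ₃) / [r₄ sin(θ₄−θ₃)].
Numerator sine = +0.66913; denominator sine = +0.97398.
Result = 0.049·1.759·(+0.66913) / (0.1461·(+0.97398)) = +0.40537 rad/s; magnitude 0.40537 rad/s.

0.405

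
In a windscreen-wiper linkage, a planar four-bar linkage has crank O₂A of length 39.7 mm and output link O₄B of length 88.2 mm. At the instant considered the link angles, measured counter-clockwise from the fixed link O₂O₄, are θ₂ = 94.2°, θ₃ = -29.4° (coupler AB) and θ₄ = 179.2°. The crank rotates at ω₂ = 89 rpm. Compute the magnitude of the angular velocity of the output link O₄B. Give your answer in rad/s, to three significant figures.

7.30

ω₂ = 9.32 rad/s (from 89 rpm).
Differentiating the loop-closure r₂e^{iθ₂}+r₃e^{iθ₃}=r₁+r₄e^{iθ₄} gives r₂ω₂e^{iθ₂}+r₃ω₃e^{iθ₃}=r₄ω₄e^{iθ₄}.
Eliminating the other unknown: ω₄ = r₂ω₂ sin(θ₂−θ₃) / [r₄ sin(θ₄−θ₃)].
Numerator sine = +0.83292; denominator sine = -0.47869.
Result = 0.0397·9.32·(+0.83292) / (0.0882·(-0.47869)) = -7.2994 rad/s; magnitude 7.2994 rad/s.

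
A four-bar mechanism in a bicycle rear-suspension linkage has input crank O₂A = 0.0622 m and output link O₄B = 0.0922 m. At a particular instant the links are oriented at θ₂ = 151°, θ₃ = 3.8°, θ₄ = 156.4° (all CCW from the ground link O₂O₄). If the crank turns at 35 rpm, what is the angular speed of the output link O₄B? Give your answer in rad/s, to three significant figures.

2.91

ω₂ = 3.665 rad/s (from 35 rpm).
Differentiating the loop-closure r₂e^{iθ₂}+r₃e^{iθ₃}=r₁+r₄e^{iθ₄} gives r₂ω₂e^{iθ₂}+r₃ω₃e^{iθ₃}=r₄ω₄e^{iθ₄}.
Eliminating the other unknown: ω₄ = r₂ω₂ sin(θ₂−θ₃) / [r₄ sin(θ₄−θ₃)].
Numerator sine = +0.54171; denominator sine = +0.46020.
Result = 0.0622·3.665·(+0.54171) / (0.0922·(+0.46020)) = +2.9106 rad/s; magnitude 2.9106 rad/s.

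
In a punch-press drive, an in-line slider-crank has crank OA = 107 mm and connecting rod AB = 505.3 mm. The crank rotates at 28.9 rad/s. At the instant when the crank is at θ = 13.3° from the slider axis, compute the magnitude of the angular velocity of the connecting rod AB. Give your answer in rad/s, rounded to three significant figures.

ω = 28.9 rad/s
The rod makes angle φ with the slider axis where L sinφ = r sinθ; differentiating, L cosφ·φ̇ = r ω cosθ.
L cosφ = √(L² − r² sin²θ) = 0.5047 m.
|ω_rod| = r ω |cosθ| / √(L² − r² sin²θ) = 0.107·28.9·0.97318/0.5047 = 5.9627 rad/s.

5.96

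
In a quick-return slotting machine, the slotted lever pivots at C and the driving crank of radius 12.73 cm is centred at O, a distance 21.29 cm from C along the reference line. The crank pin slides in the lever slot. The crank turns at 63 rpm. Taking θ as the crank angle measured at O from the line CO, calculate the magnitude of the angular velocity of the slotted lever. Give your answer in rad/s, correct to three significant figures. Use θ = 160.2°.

5.82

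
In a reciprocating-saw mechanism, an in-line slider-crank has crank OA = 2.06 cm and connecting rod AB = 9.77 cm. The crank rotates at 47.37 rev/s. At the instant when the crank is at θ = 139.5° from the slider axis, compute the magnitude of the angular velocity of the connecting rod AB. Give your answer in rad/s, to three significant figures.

ω = 297.6 rad/s (converted from 47.37 rev/s).
The rod makes angle φ with the slider axis where L sinφ = r sinθ; differentiating, L cosφ·φ̇ = r ω cosθ.
L cosφ = √(L² − r² sin²θ) = 0.09678 m.
|ω_rod| = r ω |cosθ| / √(L² − r² sin²θ) = 0.0206·297.6·0.76041/0.09678 = 48.174 rad/s.

48.2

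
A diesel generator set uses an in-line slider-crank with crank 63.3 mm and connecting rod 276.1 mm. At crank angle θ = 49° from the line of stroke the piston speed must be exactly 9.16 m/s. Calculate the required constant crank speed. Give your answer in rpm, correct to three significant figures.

1590

For an in-line slider-crank, |v_piston| = rω|sinθ|·[1 + r cosθ/√(L² − r² sin²θ)].
With r = 0.0633 m, L = 0.2761 m, θ = 49°: the bracketed kinematic factor |dx/dθ| = 0.055069 m.
ω = v/|dx/dθ| = 9.16/0.055069 = 166.34 rad/s.
N = 60ω/(2π) = 1588.4 rpm.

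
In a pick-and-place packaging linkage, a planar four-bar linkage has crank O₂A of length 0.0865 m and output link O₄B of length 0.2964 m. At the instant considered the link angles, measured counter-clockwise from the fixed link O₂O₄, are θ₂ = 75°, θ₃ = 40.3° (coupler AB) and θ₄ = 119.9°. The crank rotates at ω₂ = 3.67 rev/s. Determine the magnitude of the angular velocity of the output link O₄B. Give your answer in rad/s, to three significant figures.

ω₂ = 23.06 rad/s (from 3.67 rev/s).
Differentiating the loop-closure r₂e^{iθ₂}+r₃e^{iθ₃}=r₁+r₄e^{iθ₄} gives r₂ω₂e^{iθ₂}+r₃ω₃e^{iθ₃}=r₄ω₄e^{iθ₄}.
Eliminating the other unknown: ω₄ = r₂ω₂ sin(θ₂−θ₃) / [r₄ sin(θ₄−θ₃)].
Numerator sine = +0.56928; denominator sine = +0.98357.
Result = 0.0865·23.06·(+0.56928) / (0.2964·(+0.98357)) = +3.895 rad/s; magnitude 3.895 rad/s.

3.89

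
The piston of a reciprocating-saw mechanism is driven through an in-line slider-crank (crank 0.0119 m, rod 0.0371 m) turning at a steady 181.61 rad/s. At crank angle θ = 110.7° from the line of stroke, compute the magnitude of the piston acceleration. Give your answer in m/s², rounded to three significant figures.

236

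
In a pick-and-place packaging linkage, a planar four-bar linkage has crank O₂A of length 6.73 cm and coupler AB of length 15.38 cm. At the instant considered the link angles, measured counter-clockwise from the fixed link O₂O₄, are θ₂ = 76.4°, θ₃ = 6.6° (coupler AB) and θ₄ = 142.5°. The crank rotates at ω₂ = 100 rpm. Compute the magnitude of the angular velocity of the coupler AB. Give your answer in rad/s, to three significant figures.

ω₂ = 10.47 rad/s (from 100 rpm).
Differentiating the loop-closure r₂e^{iθ₂}+r₃e^{iθ₃}=r₁+r₄e^{iθ₄} gives r₂ω₂e^{iθ₂}+r₃ω₃e^{iθ₃}=r₄ω₄e^{iθ₄}.
Eliminating the other unknown: ω₃ = r₂ω₂ sin(θ₄−θ₂) / [r₃ sin(θ₃−θ₄)].
Numerator sine = +0.91425; denominator sine = -0.69591.
Result = 0.0673·10.47·(+0.91425) / (0.1538·(-0.69591)) = -6.02 rad/s; magnitude 6.02 rad/s.

6.02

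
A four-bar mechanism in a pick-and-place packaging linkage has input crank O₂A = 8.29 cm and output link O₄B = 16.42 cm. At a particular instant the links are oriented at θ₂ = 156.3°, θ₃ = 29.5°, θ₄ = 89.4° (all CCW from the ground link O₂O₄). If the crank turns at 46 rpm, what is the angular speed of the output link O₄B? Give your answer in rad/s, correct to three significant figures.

ω₂ = 4.817 rad/s (from 46 rpm).
Differentiating the loop-closure r₂e^{iθ₂}+r₃e^{iθ₃}=r₁+r₄e^{iθ₄} gives r₂ω₂e^{iθ₂}+r₃ω₃e^{iθ₃}=r₄ω₄e^{iθ₄}.
Eliminating the other unknown: ω₄ = r₂ω₂ sin(θ₂−θ₃) / [r₄ sin(θ₄−θ₃)].
Numerator sine = +0.80073; denominator sine = +0.86515.
Result = 0.0829·4.817·(+0.80073) / (0.1642·(+0.86515)) = +2.2509 rad/s; magnitude 2.2509 rad/s.

2.25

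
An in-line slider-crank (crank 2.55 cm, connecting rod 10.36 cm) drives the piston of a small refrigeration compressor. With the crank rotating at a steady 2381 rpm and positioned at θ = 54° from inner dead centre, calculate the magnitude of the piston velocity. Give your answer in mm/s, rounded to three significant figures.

ω = 2π·2381/60 = 249.3 rad/s
For an in-line slider-crank, x = r cosθ + √(L² − r² sin²θ), so v = −rω sinθ·[1 + r cosθ/√(L² − r² sin²θ)].
With r = 0.0255 m, L = 0.1036 m, θ = 54°: √(L² − r² sin²θ) = 0.10153 m.
v = −0.0255·249.3·0.80902·[1 + 0.0255·0.58779/0.10153] = -5.9032 m/s.
|v| = 5.9032 m/s = 5903.2 mm/s.

5900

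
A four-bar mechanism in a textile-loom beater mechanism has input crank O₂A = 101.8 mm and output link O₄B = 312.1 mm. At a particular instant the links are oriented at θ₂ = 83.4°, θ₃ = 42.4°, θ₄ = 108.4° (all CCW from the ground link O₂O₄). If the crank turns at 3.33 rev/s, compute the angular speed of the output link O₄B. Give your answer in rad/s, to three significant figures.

ω₂ = 20.92 rad/s (from 3.33 rev/s).
Differentiating the loop-closure r₂e^{iθ₂}+r₃e^{iθ₃}=r₁+r₄e^{iθ₄} gives r₂ω₂e^{iθ₂}+r₃ω₃e^{iθ₃}=r₄ω₄e^{iθ₄}.
Eliminating the other unknown: ω₄ = r₂ω₂ sin(θ₂−θ₃) / [r₄ sin(θ₄−θ₃)].
Numerator sine = +0.65606; denominator sine = +0.91355.
Result = 0.1018·20.92·(+0.65606) / (0.3121·(+0.91355)) = +4.9011 rad/s; magnitude 4.9011 rad/s.

4.90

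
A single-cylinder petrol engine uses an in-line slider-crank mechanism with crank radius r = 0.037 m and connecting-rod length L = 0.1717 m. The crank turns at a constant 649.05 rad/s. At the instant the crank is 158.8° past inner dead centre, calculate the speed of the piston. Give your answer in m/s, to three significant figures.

6.93

ω = 649 rad/s
For an in-line slider-crank, x = r cosθ + √(L² − r² sin²θ), so v = −rω sinθ·[1 + r cosθ/√(L² − r² sin²θ)].
With r = 0.037 m, L = 0.1717 m, θ = 158.8°: √(L² − r² sin²θ) = 0.17118 m.
v = −0.037·649·0.36162·[1 + 0.037·-0.93232/0.17118] = -6.9343 m/s.
|v| = 6.9343 m/s.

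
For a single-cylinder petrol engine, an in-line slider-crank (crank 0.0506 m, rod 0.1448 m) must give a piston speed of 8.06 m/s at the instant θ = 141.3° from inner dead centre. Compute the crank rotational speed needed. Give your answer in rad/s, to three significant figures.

For an in-line slider-crank, |v_piston| = rω|sinθ|·[1 + r cosθ/√(L² − r² sin²θ)].
With r = 0.0506 m, L = 0.1448 m, θ = 141.3°: the bracketed kinematic factor |dx/dθ| = 0.022796 m.
ω = v/|dx/dθ| = 8.06/0.022796 = 353.58 rad/s.

354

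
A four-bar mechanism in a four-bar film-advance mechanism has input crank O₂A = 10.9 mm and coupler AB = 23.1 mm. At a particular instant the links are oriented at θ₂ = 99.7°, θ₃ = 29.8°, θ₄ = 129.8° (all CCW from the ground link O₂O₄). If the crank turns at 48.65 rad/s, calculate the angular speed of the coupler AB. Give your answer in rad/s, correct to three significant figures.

ω₂ = 48.65 rad/s
Differentiating the loop-closure r₂e^{iθ₂}+r₃e^{iθ₃}=r₁+r₄e^{iθ₄} gives r₂ω₂e^{iθ₂}+r₃ω₃e^{iθ₃}=r₄ω₄e^{iθ₄}.
Eliminating the other unknown: ω₃ = r₂ω₂ sin(θ₄−θ₂) / [r₃ sin(θ₃−θ₄)].
Numerator sine = +0.50151; denominator sine = -0.98481.
Result = 0.0109·48.65·(+0.50151) / (0.0231·(-0.98481)) = -11.69 rad/s; magnitude 11.69 rad/s.

11.7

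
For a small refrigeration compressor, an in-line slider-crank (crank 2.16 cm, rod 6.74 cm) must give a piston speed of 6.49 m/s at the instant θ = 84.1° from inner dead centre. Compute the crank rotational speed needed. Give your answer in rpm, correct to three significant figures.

2790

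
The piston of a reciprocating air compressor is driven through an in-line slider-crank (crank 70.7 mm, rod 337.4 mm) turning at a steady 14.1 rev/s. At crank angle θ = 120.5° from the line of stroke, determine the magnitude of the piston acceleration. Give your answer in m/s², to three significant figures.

ω = 2π·14.1 = 88.59 rad/s
x(θ) = r cosθ + √(L² − r² sin²θ); with ω constant, a = ω²·d²x/dθ².
d²x/dθ² = −r cosθ − r²(cos2θ)/√u − r⁴ sin²2θ/(4u^{3/2}),  u = L² − r² sin²θ = 0.110128 m².
Substituting r = 0.0707 m, L = 0.3374 m, θ = 120.5°: d²x/dθ² = +0.043055 m.
a = ω²·d²x/dθ² = (88.59)²·(+0.043055) = +337.92 m/s²;  |a| = 337.92 m/s².

338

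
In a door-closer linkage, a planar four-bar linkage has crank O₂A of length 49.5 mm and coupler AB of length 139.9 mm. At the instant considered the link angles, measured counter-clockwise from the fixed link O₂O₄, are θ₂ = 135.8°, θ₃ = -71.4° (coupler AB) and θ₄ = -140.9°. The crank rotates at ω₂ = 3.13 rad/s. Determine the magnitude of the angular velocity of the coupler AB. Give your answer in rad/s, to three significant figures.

ω₂ = 3.13 rad/s
Differentiating the loop-closure r₂e^{iθ₂}+r₃e^{iθ₃}=r₁+r₄e^{iθ₄} gives r₂ω₂e^{iθ₂}+r₃ω₃e^{iθ₃}=r₄ω₄e^{iθ₄}.
Eliminating the other unknown: ω₃ = r₂ω₂ sin(θ₄−θ₂) / [r₃ sin(θ₃−θ₄)].
Numerator sine = +0.99317; denominator sine = +0.93667.
Result = 0.0495·3.13·(+0.99317) / (0.1399·(+0.93667)) = +1.1743 rad/s; magnitude 1.1743 rad/s.

1.17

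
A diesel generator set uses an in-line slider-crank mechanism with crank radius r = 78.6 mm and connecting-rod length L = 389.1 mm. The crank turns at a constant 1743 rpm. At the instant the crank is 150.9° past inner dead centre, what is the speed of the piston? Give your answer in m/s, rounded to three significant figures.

ω = 2π·1743/60 = 182.5 rad/s
For an in-line slider-crank, x = r cosθ + √(L² − r² sin²θ), so v = −rω sinθ·[1 + r cosθ/√(L² − r² sin²θ)].
With r = 0.0786 m, L = 0.3891 m, θ = 150.9°: √(L² − r² sin²θ) = 0.38722 m.
v = −0.0786·182.5·0.48634·[1 + 0.0786·-0.87377/0.38722] = -5.7397 m/s.
|v| = 5.7397 m/s.

5.74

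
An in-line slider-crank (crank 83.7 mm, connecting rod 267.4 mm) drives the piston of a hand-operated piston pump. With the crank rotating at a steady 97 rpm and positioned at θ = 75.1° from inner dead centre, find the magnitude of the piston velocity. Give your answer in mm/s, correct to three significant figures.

ω = 2π·97/60 = 10.16 rad/s
For an in-line slider-crank, x = r cosθ + √(L² − r² sin²θ), so v = −rω sinθ·[1 + r cosθ/√(L² − r² sin²θ)].
With r = 0.0837 m, L = 0.2674 m, θ = 75.1°: √(L² − r² sin²θ) = 0.25487 m.
v = −0.0837·10.16·0.96638·[1 + 0.0837·0.25713/0.25487] = -0.891 m/s.
|v| = 0.891 m/s = 891 mm/s.

891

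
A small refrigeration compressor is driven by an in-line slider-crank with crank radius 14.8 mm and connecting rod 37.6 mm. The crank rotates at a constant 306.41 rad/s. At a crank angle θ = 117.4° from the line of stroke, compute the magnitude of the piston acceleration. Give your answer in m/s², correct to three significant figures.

ω = 306.4 rad/s
x(θ) = r cosθ + √(L² − r² sin²θ); with ω constant, a = ω²·d²x/dθ².
d²x/dθ² = −r cosθ − r²(cos2θ)/√u − r⁴ sin²2θ/(4u^{3/2}),  u = L² − r² sin²θ = 0.00124111 m².
Substituting r = 0.0148 m, L = 0.0376 m, θ = 117.4°: d²x/dθ² = +0.010212 m.
a = ω²·d²x/dθ² = (306.4)²·(+0.010212) = +958.75 m/s²;  |a| = 958.75 m/s².

959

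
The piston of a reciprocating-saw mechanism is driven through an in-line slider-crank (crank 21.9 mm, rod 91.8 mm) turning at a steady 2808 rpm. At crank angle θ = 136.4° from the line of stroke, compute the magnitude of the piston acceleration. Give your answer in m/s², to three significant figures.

1340

ω = 2π·2808/60 = 294.1 rad/s
x(θ) = r cosθ + √(L² − r² sin²θ); with ω constant, a = ω²·d²x/dθ².
d²x/dθ² = −r cosθ − r²(cos2θ)/√u − r⁴ sin²2θ/(4u^{3/2}),  u = L² − r² sin²θ = 0.00819915 m².
Substituting r = 0.0219 m, L = 0.0918 m, θ = 136.4°: d²x/dθ² = +0.015523 m.
a = ω²·d²x/dθ² = (294.1)²·(+0.015523) = +1342.3 m/s²;  |a| = 1342.3 m/s².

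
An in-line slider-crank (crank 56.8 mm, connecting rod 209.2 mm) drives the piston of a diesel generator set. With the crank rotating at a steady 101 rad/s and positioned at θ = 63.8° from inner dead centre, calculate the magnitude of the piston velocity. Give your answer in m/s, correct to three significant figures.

ω = 101 rad/s
For an in-line slider-crank, x = r cosθ + √(L² − r² sin²θ), so v = −rω sinθ·[1 + r cosθ/√(L² − r² sin²θ)].
With r = 0.0568 m, L = 0.2092 m, θ = 63.8°: √(L² − r² sin²θ) = 0.2029 m.
v = −0.0568·101·0.89726·[1 + 0.0568·0.44151/0.2029] = -5.7836 m/s.
|v| = 5.7836 m/s.

5.78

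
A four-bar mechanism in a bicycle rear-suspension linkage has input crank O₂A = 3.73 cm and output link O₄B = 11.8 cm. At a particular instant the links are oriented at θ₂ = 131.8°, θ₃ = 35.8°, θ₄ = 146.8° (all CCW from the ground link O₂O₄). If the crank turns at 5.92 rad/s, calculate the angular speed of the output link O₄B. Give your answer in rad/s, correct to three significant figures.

1.99

ω₂ = 5.92 rad/s
Differentiating the loop-closure r₂e^{iθ₂}+r₃e^{iθ₃}=r₁+r₄e^{iθ₄} gives r₂ω₂e^{iθ₂}+r₃ω₃e^{iθ₃}=r₄ω₄e^{iθ₄}.
Eliminating the other unknown: ω₄ = r₂ω₂ sin(θ₂−θ₃) / [r₄ sin(θ₄−θ₃)].
Numerator sine = +0.99452; denominator sine = +0.93358.
Result = 0.0373·5.92·(+0.99452) / (0.118·(+0.93358)) = +1.9935 rad/s; magnitude 1.9935 rad/s.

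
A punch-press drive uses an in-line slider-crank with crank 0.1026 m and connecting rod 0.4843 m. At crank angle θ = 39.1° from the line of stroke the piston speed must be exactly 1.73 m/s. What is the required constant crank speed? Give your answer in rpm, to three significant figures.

219

For an in-line slider-crank, |v_piston| = rω|sinθ|·[1 + r cosθ/√(L² − r² sin²θ)].
With r = 0.1026 m, L = 0.4843 m, θ = 39.1°: the bracketed kinematic factor |dx/dθ| = 0.075442 m.
ω = v/|dx/dθ| = 1.73/0.075442 = 22.932 rad/s.
N = 60ω/(2π) = 218.98 rpm.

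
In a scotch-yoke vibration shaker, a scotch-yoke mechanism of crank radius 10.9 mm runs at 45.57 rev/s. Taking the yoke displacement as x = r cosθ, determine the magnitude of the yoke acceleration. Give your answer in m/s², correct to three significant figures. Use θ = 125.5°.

ω = 286.3 rad/s (from 45.57 rev/s).
x = r cosθ ⇒ ẍ = −rω² cosθ (ω constant).
|a| = rω²|cosθ| = 0.0109·(286.3)²·|cos 125.5°| = 518.92 m/s².

519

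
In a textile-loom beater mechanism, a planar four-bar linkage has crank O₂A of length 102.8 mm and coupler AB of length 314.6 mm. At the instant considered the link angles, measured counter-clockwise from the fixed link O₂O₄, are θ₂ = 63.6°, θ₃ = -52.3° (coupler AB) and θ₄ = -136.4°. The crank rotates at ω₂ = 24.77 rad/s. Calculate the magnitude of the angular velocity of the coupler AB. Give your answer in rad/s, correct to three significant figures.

2.78

ω₂ = 24.77 rad/s
Differentiating the loop-closure r₂e^{iθ₂}+r₃e^{iθ₃}=r₁+r₄e^{iθ₄} gives r₂ω₂e^{iθ₂}+r₃ω₃e^{iθ₃}=r₄ω₄e^{iθ₄}.
Eliminating the other unknown: ω₃ = r₂ω₂ sin(θ₄−θ₂) / [r₃ sin(θ₃−θ₄)].
Numerator sine = +0.34202; denominator sine = +0.99470.
Result = 0.1028·24.77·(+0.34202) / (0.3146·(+0.99470)) = +2.783 rad/s; magnitude 2.783 rad/s.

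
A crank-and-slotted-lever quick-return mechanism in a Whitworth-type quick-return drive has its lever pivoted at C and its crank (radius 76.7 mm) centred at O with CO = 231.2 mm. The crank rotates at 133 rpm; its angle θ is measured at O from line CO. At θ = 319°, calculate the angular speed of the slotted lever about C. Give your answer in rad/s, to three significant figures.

3.12

ω = 13.93 rad/s (from 133 rpm).
Crank pin A relative to C: A = (d + r cosθ, r sinθ); lever angle φ = atan2(r sinθ, d + r cosθ).
Differentiating tanφ: φ̇ = rω(d cosθ + r)/(d² + r² + 2dr cosθ).
d² + r² + 2dr cosθ = |CA|² = 0.0861029 m²;  d cosθ + r = +0.25119 m.
|ω_lever| = |0.0767·13.93·+0.25119| / 0.0861029 = 3.1164 rad/s.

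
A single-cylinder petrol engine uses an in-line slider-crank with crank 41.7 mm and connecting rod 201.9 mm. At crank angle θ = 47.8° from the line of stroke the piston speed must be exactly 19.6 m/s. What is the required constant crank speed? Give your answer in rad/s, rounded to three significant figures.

556

For an in-line slider-crank, |v_piston| = rω|sinθ|·[1 + r cosθ/√(L² − r² sin²θ)].
With r = 0.0417 m, L = 0.2019 m, θ = 47.8°: the bracketed kinematic factor |dx/dθ| = 0.035228 m.
ω = v/|dx/dθ| = 19.6/0.035228 = 556.37 rad/s.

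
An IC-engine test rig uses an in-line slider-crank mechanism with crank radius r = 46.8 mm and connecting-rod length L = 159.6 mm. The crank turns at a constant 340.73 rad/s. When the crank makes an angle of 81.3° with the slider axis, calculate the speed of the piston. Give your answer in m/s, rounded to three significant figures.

ω = 340.7 rad/s
For an in-line slider-crank, x = r cosθ + √(L² − r² sin²θ), so v = −rω sinθ·[1 + r cosθ/√(L² − r² sin²θ)].
With r = 0.0468 m, L = 0.1596 m, θ = 81.3°: √(L² − r² sin²θ) = 0.15275 m.
v = −0.0468·340.7·0.98849·[1 + 0.0468·0.15126/0.15275] = -16.493 m/s.
|v| = 16.493 m/s.

16.5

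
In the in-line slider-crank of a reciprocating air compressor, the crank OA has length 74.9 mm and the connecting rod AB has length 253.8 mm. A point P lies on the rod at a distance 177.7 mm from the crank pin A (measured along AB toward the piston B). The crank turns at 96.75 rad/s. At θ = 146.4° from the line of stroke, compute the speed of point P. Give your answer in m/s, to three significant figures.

3.77

ω = 96.75 rad/s.  Crank-pin speed |V_A| = rω = 7.2466 m/s, perpendicular to OA.
Rod angle: sinφ = −(r/L) sinθ ⇒ φ = -9.399°; ω_rod = −rω cosθ/√(L²−r²sin²θ) = +24.105 rad/s.
V_P = V_A + ω_rod × AP, with AP = 0.1777 m along the rod.
Components: V_Px = −rω sinθ − a·ω_rod·sinφ = -3.3106 m/s;  V_Py = rω cosθ + a·ω_rod·cosφ = -1.8098 m/s.
|V_P| = √(V_Px² + V_Py²) = 3.773 m/s.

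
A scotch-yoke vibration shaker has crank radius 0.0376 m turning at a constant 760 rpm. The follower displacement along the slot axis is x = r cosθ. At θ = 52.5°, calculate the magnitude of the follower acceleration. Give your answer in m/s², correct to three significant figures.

ω = 79.59 rad/s (from 760 rpm).
x = r cosθ ⇒ ẍ = −rω² cosθ (ω constant).
|a| = rω²|cosθ| = 0.0376·(79.59)²·|cos 52.5°| = 144.98 m/s².

145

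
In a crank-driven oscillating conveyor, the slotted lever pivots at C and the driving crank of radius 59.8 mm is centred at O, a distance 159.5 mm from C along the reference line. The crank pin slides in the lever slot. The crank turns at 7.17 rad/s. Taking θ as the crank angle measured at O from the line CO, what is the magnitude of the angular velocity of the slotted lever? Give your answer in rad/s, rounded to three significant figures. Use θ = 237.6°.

ω = 7.17 rad/s
Crank pin A relative to C: A = (d + r cosθ, r sinθ); lever angle φ = atan2(r sinθ, d + r cosθ).
Differentiating tanφ: φ̇ = rω(d cosθ + r)/(d² + r² + 2dr cosθ).
d² + r² + 2dr cosθ = |CA|² = 0.0187948 m²;  d cosθ + r = -0.025664 m.
|ω_lever| = |0.0598·7.17·-0.025664| / 0.0187948 = 0.58548 rad/s.

0.585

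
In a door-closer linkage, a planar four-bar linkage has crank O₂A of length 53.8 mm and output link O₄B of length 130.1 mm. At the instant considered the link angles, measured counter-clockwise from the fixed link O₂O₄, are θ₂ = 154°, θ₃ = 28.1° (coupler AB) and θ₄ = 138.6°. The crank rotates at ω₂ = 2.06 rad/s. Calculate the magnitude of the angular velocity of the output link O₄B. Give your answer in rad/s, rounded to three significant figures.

ω₂ = 2.06 rad/s
Differentiating the loop-closure r₂e^{iθ₂}+r₃e^{iθ₃}=r₁+r₄e^{iθ₄} gives r₂ω₂e^{iθ₂}+r₃ω₃e^{iθ₃}=r₄ω₄e^{iθ₄}.
Eliminating the other unknown: ω₄ = r₂ω₂ sin(θ₂−θ₃) / [r₄ sin(θ₄−θ₃)].
Numerator sine = +0.81004; denominator sine = +0.93667.
Result = 0.0538·2.06·(+0.81004) / (0.1301·(+0.93667)) = +0.7367 rad/s; magnitude 0.7367 rad/s.

0.737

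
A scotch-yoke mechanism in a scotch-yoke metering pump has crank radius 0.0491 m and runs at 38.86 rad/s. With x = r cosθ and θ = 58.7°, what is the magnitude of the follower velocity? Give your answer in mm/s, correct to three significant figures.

1630

ω = 38.86 rad/s
x = r cosθ ⇒ ẋ = −rω sinθ.
|v| = rω|sinθ| = 0.0491·38.86·|sin 58.7°| = 1.6303 m/s = 1630.3 mm/s.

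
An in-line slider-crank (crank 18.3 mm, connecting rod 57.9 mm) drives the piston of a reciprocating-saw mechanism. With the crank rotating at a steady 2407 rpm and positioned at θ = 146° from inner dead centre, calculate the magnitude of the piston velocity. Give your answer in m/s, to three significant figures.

ω = 2π·2407/60 = 252.1 rad/s
For an in-line slider-crank, x = r cosθ + √(L² − r² sin²θ), so v = −rω sinθ·[1 + r cosθ/√(L² − r² sin²θ)].
With r = 0.0183 m, L = 0.0579 m, θ = 146°: √(L² − r² sin²θ) = 0.056989 m.
v = −0.0183·252.1·0.55919·[1 + 0.0183·-0.82904/0.056989] = -1.8927 m/s.
|v| = 1.8927 m/s.

1.89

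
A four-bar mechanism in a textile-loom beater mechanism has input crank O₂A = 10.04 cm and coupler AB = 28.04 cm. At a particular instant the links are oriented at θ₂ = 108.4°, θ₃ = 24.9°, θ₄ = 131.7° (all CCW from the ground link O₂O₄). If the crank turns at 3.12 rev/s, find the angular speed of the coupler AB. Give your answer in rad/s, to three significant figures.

ω₂ = 19.6 rad/s (from 3.12 rev/s).
Differentiating the loop-closure r₂e^{iθ₂}+r₃e^{iθ₃}=r₁+r₄e^{iθ₄} gives r₂ω₂e^{iθ₂}+r₃ω₃e^{iθ₃}=r₄ω₄e^{iθ₄}.
Eliminating the other unknown: ω₃ = r₂ω₂ sin(θ₄−θ₂) / [r₃ sin(θ₃−θ₄)].
Numerator sine = +0.39555; denominator sine = -0.95732.
Result = 0.1004·19.6·(+0.39555) / (0.2804·(-0.95732)) = -2.9002 rad/s; magnitude 2.9002 rad/s.

2.90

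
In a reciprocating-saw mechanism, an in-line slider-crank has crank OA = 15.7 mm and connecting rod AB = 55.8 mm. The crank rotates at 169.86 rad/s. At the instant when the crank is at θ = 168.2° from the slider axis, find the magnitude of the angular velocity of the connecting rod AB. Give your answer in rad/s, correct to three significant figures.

46.9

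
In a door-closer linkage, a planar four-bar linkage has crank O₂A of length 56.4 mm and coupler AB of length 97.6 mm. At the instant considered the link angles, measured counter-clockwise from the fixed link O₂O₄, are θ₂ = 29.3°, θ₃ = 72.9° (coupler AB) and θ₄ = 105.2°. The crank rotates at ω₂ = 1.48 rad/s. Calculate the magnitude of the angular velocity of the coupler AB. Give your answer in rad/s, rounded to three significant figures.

1.55

ω₂ = 1.48 rad/s
Differentiating the loop-closure r₂e^{iθ₂}+r₃e^{iθ₃}=r₁+r₄e^{iθ₄} gives r₂ω₂e^{iθ₂}+r₃ω₃e^{iθ₃}=r₄ω₄e^{iθ₄}.
Eliminating the other unknown: ω₃ = r₂ω₂ sin(θ₄−θ₂) / [r₃ sin(θ₃−θ₄)].
Numerator sine = +0.96987; denominator sine = -0.53435.
Result = 0.0564·1.48·(+0.96987) / (0.0976·(-0.53435)) = -1.5523 rad/s; magnitude 1.5523 rad/s.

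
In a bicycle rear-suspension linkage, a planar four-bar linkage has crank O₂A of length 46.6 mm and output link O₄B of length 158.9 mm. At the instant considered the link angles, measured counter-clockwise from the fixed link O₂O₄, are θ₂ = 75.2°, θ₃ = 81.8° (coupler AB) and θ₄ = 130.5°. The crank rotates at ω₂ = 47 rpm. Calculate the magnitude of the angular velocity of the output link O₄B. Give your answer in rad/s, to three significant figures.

ω₂ = 4.922 rad/s (from 47 rpm).
Differentiating the loop-closure r₂e^{iθ₂}+r₃e^{iθ₃}=r₁+r₄e^{iθ₄} gives r₂ω₂e^{iθ₂}+r₃ω₃e^{iθ₃}=r₄ω₄e^{iθ₄}.
Eliminating the other unknown: ω₄ = r₂ω₂ sin(θ₂−θ₃) / [r₄ sin(θ₄−θ₃)].
Numerator sine = -0.11494; denominator sine = +0.75126.
Result = 0.0466·4.922·(-0.11494) / (0.1589·(+0.75126)) = -0.22083 rad/s; magnitude 0.22083 rad/s.

0.221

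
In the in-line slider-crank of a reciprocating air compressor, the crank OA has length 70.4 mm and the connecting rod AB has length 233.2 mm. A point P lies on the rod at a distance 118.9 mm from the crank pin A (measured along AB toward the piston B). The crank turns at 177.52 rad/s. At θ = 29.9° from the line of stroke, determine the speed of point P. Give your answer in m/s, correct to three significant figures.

8.84

ω = 177.5 rad/s.  Crank-pin speed |V_A| = rω = 12.497 m/s, perpendicular to OA.
Rod angle: sinφ = −(r/L) sinθ ⇒ φ = -8.655°; ω_rod = −rω cosθ/√(L²−r²sin²θ) = -46.993 rad/s.
V_P = V_A + ω_rod × AP, with AP = 0.1189 m along the rod.
Components: V_Px = −rω sinθ − a·ω_rod·sinφ = -7.0706 m/s;  V_Py = rω cosθ + a·ω_rod·cosφ = +5.3101 m/s.
|V_P| = √(V_Px² + V_Py²) = 8.8426 m/s.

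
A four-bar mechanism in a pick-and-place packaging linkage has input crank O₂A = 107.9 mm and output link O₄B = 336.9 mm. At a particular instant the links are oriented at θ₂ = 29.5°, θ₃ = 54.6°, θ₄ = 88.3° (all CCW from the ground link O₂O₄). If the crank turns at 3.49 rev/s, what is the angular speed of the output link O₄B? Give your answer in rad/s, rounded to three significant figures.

ω₂ = 21.93 rad/s (from 3.49 rev/s).
Differentiating the loop-closure r₂e^{iθ₂}+r₃e^{iθ₃}=r₁+r₄e^{iθ₄} gives r₂ω₂e^{iθ₂}+r₃ω₃e^{iθ₃}=r₄ω₄e^{iθ₄}.
Eliminating the other unknown: ω₄ = r₂ω₂ sin(θ₂−θ₃) / [r₄ sin(θ₄−θ₃)].
Numerator sine = -0.42420; denominator sine = +0.55484.
Result = 0.1079·21.93·(-0.42420) / (0.3369·(+0.55484)) = -5.3694 rad/s; magnitude 5.3694 rad/s.

5.37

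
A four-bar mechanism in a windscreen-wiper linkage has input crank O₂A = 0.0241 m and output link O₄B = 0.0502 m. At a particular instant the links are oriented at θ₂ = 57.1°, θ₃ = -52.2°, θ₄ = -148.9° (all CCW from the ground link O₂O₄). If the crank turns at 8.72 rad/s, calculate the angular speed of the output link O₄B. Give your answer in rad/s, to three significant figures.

ω₂ = 8.72 rad/s
Differentiating the loop-closure r₂e^{iθ₂}+r₃e^{iθ₃}=r₁+r₄e^{iθ₄} gives r₂ω₂e^{iθ₂}+r₃ω₃e^{iθ₃}=r₄ω₄e^{iθ₄}.
Eliminating the other unknown: ω₄ = r₂ω₂ sin(θ₂−θ₃) / [r₄ sin(θ₄−θ₃)].
Numerator sine = +0.94380; denominator sine = -0.99317.
Result = 0.0241·8.72·(+0.94380) / (0.0502·(-0.99317)) = -3.9782 rad/s; magnitude 3.9782 rad/s.

3.98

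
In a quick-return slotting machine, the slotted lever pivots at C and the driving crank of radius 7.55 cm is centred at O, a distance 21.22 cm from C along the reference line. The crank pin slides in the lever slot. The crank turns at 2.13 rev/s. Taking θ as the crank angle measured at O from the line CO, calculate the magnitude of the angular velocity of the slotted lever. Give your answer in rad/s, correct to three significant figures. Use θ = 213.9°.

ω = 13.38 rad/s (from 2.13 rev/s).
Crank pin A relative to C: A = (d + r cosθ, r sinθ); lever angle φ = atan2(r sinθ, d + r cosθ).
Differentiating tanφ: φ̇ = rω(d cosθ + r)/(d² + r² + 2dr cosθ).
d² + r² + 2dr cosθ = |CA|² = 0.0241337 m²;  d cosθ + r = -0.10063 m.
|ω_lever| = |0.0755·13.38·-0.10063| / 0.0241337 = 4.2131 rad/s.

4.21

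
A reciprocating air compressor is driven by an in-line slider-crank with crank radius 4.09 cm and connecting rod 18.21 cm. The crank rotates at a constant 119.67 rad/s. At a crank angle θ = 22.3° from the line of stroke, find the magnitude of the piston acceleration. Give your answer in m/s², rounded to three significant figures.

ω = 119.7 rad/s
x(θ) = r cosθ + √(L² − r² sin²θ); with ω constant, a = ω²·d²x/dθ².
d²x/dθ² = −r cosθ − r²(cos2θ)/√u − r⁴ sin²2θ/(4u^{3/2}),  u = L² − r² sin²θ = 0.0329195 m².
Substituting r = 0.0409 m, L = 0.1821 m, θ = 22.3°: d²x/dθ² = -0.044464 m.
a = ω²·d²x/dθ² = (119.7)²·(-0.044464) = -636.76 m/s²;  |a| = 636.76 m/s².

637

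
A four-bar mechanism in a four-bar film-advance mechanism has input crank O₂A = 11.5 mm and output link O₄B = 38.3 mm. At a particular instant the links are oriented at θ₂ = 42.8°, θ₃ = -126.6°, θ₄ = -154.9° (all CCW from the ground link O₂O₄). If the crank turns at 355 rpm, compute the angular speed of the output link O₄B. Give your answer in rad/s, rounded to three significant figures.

ω₂ = 37.18 rad/s (from 355 rpm).
Differentiating the loop-closure r₂e^{iθ₂}+r₃e^{iθ₃}=r₁+r₄e^{iθ₄} gives r₂ω₂e^{iθ₂}+r₃ω₃e^{iθ₃}=r₄ω₄e^{iθ₄}.
Eliminating the other unknown: ω₄ = r₂ω₂ sin(θ₂−θ₃) / [r₄ sin(θ₄−θ₃)].
Numerator sine = +0.18395; denominator sine = -0.47409.
Result = 0.0115·37.18·(+0.18395) / (0.0383·(-0.47409)) = -4.3311 rad/s; magnitude 4.3311 rad/s.

4.33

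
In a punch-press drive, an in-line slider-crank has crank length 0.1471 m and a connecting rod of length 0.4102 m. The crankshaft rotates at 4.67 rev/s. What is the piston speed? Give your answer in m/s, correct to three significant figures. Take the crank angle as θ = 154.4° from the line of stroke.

ω = 2π·4.67 = 29.34 rad/s
For an in-line slider-crank, x = r cosθ + √(L² − r² sin²θ), so v = −rω sinθ·[1 + r cosθ/√(L² − r² sin²θ)].
With r = 0.1471 m, L = 0.4102 m, θ = 154.4°: √(L² − r² sin²θ) = 0.40525 m.
v = −0.1471·29.34·0.43209·[1 + 0.1471·-0.90183/0.40525] = -1.2545 m/s.
|v| = 1.2545 m/s.

1.25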